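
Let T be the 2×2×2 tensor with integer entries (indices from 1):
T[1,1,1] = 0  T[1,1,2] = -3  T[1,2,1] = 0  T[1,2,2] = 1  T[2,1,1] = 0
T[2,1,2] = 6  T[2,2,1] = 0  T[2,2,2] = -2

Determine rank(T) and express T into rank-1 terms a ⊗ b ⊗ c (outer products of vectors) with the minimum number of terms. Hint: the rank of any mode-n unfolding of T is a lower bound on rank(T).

Lower bound: T ≠ 0 (e.g. T[1,1,2] = -3), so rank(T) ≥ 1.
Upper bound: if T = a ⊗ b ⊗ c then every fibre of T is a multiple of the corresponding factor, so read the factors off the fibres through the nonzero entry T[1,1,2] = -3.
The mode-1 fibre T[:,1,2] = [-3, 6] gives a = (1, -2) (primitive direction); the mode-2 fibre T[1,:,2] = [-3, 1] gives b = (3, -1); then c[k] = T[1,1,k] / (a[1]·b[1]) = [0, -3] / 3 = (0, -1).
Expanding (1, -2) ⊗ (3, -1) ⊗ (0, -1) reproduces all 8 entries of T, so T = (1, -2) ⊗ (3, -1) ⊗ (0, -1) and rank(T) ≤ 1.
These bounds meet, so rank(T) = 1.
Check entry T[1,2,1] = 0: (1)·(-1)·(0) = 0.

rank(T) = 1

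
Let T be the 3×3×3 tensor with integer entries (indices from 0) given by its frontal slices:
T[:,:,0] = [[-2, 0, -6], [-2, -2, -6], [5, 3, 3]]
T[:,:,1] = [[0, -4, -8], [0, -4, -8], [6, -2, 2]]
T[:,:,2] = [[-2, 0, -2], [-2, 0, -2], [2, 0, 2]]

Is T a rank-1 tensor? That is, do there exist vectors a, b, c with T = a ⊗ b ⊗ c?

No

The mode-1 unfolding of T (rows indexed by i, columns by (j,k) = (0,0), (0,1), (0,2), (1,0), (1,1), (1,2), (2,0), (2,1), (2,2)) is [[-2, 0, -2, 0, -4, 0, -6, -8, -2], [-2, 0, -2, -2, -4, 0, -6, -8, -2], [5, 6, 2, 3, -2, 0, 3, 2, 2]].
There the 3×3 minor on rows i ∈ {0, 1, 2}, columns (j,k) ∈ {(0,0), (0,1), (1,0)} is det [[-2, 0, 0], [-2, 0, -2], [5, 6, 3]] = -24 ≠ 0, so this unfolding has rank ≥ 3; CP rank is at least every unfolding rank, so rank(T) ≥ 3.
In particular rank(T) ≥ 3 > 1, so T is not rank-1.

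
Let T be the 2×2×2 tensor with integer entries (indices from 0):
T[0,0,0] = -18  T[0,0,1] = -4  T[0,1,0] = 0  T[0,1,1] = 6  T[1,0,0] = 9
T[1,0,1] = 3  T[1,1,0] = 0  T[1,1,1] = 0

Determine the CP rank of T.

Lower bound: the mode-1 unfolding of T (rows indexed by i, columns by (j,k) = (0,0), (0,1), (1,0), (1,1)) is [[-18, -4, 0, 6], [9, 3, 0, 0]].
There the 2×2 minor on rows i ∈ {0, 1}, columns (j,k) ∈ {(0,0), (0,1)} is det [[-18, -4], [9, 3]] = -18 ≠ 0, so this unfolding has rank ≥ 2; CP rank is at least every unfolding rank, so rank(T) ≥ 2. (Flattening ranks never certify an upper bound on CP rank; for that we must actually write T with 2 rank-1 terms.)
Upper bound — finding two terms. Write S_k = T[:,:,k] for the frontal slices: S₀ = [[-18, 0], [9, 0]], S₁ = [[-4, 6], [3, 0]].
If T = a₁ ⊗ b₁ ⊗ c₁ + a₂ ⊗ b₂ ⊗ c₂ then each S_k = c₁[k]·a₁b₁ᵀ + c₂[k]·a₂b₂ᵀ. S₀ and S₁ are linearly independent, so a₁b₁ᵀ and a₂b₂ᵀ must span the same plane of matrices: they are the rank-1 matrices of the form x·S₀ + y·S₁.
det(x·S₀ + y·S₁) is −54·xy − 18·y² = (-18)·(y)(3·x + y), vanishing at (x:y) = (1:0) and (1:-3).
M₁ = S₀ = [[-18, 0], [9, 0]] = (-9)·(2, -1)(1, 0)ᵀ and M₂ = S₀ − 3·S₁ = [[-6, -18], [0, 0]] = (-6)·(1, 0)(1, 3)ᵀ, so take a₁ = (2, -1), b₁ = (1, 0), a₂ = (1, 0), b₂ = (1, 3).
Each slice is an integer combination of E₁ = a₁b₁ᵀ and E₂ = a₂b₂ᵀ: S₀ = −9·E₁, S₁ = −3·E₁ + 2·E₂; reading off coefficients, c₁ = (-9, -3) and c₂ = (0, 2).
Hence T = (2, -1) ⊗ (1, 0) ⊗ (-9, -3) + (1, 0) ⊗ (1, 3) ⊗ (0, 2), so rank(T) ≤ 2.
These bounds meet, so rank(T) = 2.

2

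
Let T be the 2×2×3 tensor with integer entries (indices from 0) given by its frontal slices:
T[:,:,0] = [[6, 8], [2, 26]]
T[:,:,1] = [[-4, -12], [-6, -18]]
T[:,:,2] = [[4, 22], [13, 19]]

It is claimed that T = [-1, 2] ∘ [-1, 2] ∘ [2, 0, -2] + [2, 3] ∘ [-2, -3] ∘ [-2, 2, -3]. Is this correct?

No

Reconstruct entry (0,0,0) from the claimed factors: Σₗ aₗ[0]bₗ[0]cₗ[0] = (-1)·(-1)·(2) + (2)·(-2)·(-2) = 10, but T[0,0,0] = 6. The claim is false.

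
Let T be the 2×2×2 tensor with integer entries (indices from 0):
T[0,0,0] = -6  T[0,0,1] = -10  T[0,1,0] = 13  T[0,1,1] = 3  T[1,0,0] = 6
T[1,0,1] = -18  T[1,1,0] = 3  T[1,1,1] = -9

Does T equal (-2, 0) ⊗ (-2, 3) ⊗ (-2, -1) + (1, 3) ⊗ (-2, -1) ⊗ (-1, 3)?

Yes

Reconstruct entrywise from the claimed factors. For example, T[0,0,0] = -6 and Σₗ aₗ[0]bₗ[0]cₗ[0] = (-2)·(-2)·(-2) + (1)·(-2)·(-1) = -6; checking all 8 entries, every one matches. The claim holds.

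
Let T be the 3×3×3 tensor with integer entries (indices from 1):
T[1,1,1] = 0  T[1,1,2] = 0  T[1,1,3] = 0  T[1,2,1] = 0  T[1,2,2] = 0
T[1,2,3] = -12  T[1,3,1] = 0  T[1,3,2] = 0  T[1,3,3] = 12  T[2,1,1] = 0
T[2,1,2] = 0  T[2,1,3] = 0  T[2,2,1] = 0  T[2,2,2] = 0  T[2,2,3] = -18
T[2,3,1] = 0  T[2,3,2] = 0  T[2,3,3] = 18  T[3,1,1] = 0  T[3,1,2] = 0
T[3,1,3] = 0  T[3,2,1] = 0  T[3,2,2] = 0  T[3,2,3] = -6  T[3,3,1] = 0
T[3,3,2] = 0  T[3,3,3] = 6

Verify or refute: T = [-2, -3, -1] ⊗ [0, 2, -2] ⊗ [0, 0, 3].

Yes

Reconstruct entrywise from the claimed factors. For example, T[2,2,2] = 0 and Σₗ aₗ[2]bₗ[2]cₗ[2] = (-3)·(2)·(0) = 0; checking all 27 entries, every one matches. The claim holds.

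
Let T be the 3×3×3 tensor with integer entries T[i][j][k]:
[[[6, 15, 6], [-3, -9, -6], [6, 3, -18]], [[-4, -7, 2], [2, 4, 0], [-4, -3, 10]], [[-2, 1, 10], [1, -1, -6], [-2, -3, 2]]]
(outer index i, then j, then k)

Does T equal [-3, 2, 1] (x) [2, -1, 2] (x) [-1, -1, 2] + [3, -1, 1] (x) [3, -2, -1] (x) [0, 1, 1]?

Reconstruct entry (0,0,2) from the claimed factors: Σₗ aₗ[0]bₗ[0]cₗ[2] = (-3)·(2)·(2) + (3)·(3)·(1) = -3, but T[0,0,2] = 6. The claim is false.

No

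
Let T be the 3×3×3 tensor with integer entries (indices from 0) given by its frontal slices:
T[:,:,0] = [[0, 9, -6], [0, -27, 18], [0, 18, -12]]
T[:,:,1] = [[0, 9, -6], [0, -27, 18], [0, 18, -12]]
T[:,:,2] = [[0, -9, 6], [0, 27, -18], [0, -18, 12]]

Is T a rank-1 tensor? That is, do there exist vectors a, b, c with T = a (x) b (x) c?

The mode-1 fibre T[:,1,0] = [9, -27, 18] gives a = [1, -3, 2] (primitive direction); the mode-2 fibre T[0,:,0] = [0, 9, -6] gives b = [0, 3, -2]; then c[k] = T[0,1,k] / (a[0]·b[1]) = [9, 9, -9] / 3 = [3, 3, -3].
Expanding [1, -3, 2] (x) [0, 3, -2] (x) [3, 3, -3] reproduces all 27 entries of T, so T = [1, -3, 2] (x) [0, 3, -2] (x) [3, 3, -3] and rank(T) ≤ 1.
Equivalently every frontal slice T[:,:,k] is c[k] times the rank-1 matrix [1, -3, 2] (x) [0, 3, -2]. So T has rank 1 (it is nonzero).

Yes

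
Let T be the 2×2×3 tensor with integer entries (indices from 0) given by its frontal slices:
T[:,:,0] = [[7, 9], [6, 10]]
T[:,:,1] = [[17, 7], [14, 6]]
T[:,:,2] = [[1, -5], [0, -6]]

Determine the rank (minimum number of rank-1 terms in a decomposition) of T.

3

Lower bound: the mode-3 unfolding of T (rows indexed by k, columns by (i,j) = (0,0), (0,1), (1,0), (1,1)) is [[7, 9, 6, 10], [17, 7, 14, 6], [1, -5, 0, -6]].
There the 3×3 minor on rows k ∈ {0, 1, 2}, columns (i,j) ∈ {(0,0), (0,1), (1,0)} is det [[7, 9, 6], [17, 7, 14], [1, -5, 0]] = 64 ≠ 0, so this unfolding has rank ≥ 3; CP rank is at least every unfolding rank, so rank(T) ≥ 3. (Flattening ranks never certify an upper bound on CP rank; for that we must actually write T with 3 rank-1 terms.)
Upper bound: T is a sum of 3 rank-1 terms, T = [1, 1] ⊗ [1, 1] ⊗ [8, 8, -4] + [1, 2] ⊗ [1, -1] ⊗ [-1, 1, 1] + [2, 1] ⊗ [1, 0] ⊗ [0, 4, 2] (one valid choice — decompositions are not unique — normalised so each a, b is primitive with positive first nonzero entry; check it by expanding all entries), so rank(T) ≤ 3.
These bounds meet, so rank(T) = 3.
Check entry T[0,0,0] = 7: (1)·(1)·(8) + (1)·(1)·(-1) + (2)·(1)·(0) = 7.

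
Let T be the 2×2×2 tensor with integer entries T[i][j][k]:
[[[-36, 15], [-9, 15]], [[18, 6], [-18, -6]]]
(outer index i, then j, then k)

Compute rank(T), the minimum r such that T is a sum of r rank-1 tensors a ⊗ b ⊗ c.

Lower bound: the mode-2 unfolding of T (rows indexed by j, columns by (i,k) = (0,0), (0,1), (1,0), (1,1)) is [[-36, 15, 18, 6], [-9, 15, -18, -6]].
There the 2×2 minor on rows j ∈ {0, 1}, columns (i,k) ∈ {(0,0), (0,1)} is det [[-36, 15], [-9, 15]] = -405 ≠ 0, so this unfolding has rank ≥ 2; CP rank is at least every unfolding rank, so rank(T) ≥ 2. (Flattening ranks never certify an upper bound on CP rank; for that we must actually write T with 2 rank-1 terms.)
Upper bound — finding two terms. Write S_k = T[:,:,k] for the frontal slices: S₀ = [[-36, -9], [18, -18]], S₁ = [[15, 15], [6, -6]].
If T = a₁ ⊗ b₁ ⊗ c₁ + a₂ ⊗ b₂ ⊗ c₂ then each S_k = c₁[k]·a₁b₁ᵀ + c₂[k]·a₂b₂ᵀ. S₀ and S₁ are linearly independent, so a₁b₁ᵀ and a₂b₂ᵀ must span the same plane of matrices: they are the rank-1 matrices of the form x·S₀ + y·S₁.
det(x·S₀ + y·S₁) is 810·x² − 270·xy − 180·y² = 90·(3·x − 2·y)(3·x + y), vanishing at (x:y) = (2:3) and (1:-3).
M₁ = 2·S₀ + 3·S₁ = [[-27, 27], [54, -54]] = (-27)·(1, -2)(1, -1)ᵀ and M₂ = S₀ − 3·S₁ = [[-81, -54], [0, 0]] = (-27)·(1, 0)(3, 2)ᵀ, so take a₁ = (1, -2), b₁ = (1, -1), a₂ = (1, 0), b₂ = (3, 2).
Each slice is an integer combination of E₁ = a₁b₁ᵀ and E₂ = a₂b₂ᵀ: S₀ = −9·E₁ − 9·E₂, S₁ = −3·E₁ + 6·E₂; reading off coefficients, c₁ = (-9, -3) and c₂ = (-9, 6).
Hence T = (1, -2) ⊗ (1, -1) ⊗ (-9, -3) + (1, 0) ⊗ (3, 2) ⊗ (-9, 6), so rank(T) ≤ 2.
These bounds meet, so rank(T) = 2.
Check entry T[1,0,0] = 18: (-2)·(1)·(-9) + (0)·(3)·(-9) = 18.

2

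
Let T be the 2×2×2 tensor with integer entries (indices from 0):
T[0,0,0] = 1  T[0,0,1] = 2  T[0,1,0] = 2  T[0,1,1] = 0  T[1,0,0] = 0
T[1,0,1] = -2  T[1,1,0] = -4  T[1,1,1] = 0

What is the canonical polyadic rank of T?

2

Lower bound: in the mode-3 unfolding of T (rows indexed by k, columns by (i,j)) the 2×2 minor on rows k ∈ {0, 1}, columns (i,j) ∈ {(0,0), (0,1)} is det [[1, 2], [2, 0]] = -4 ≠ 0, so that unfolding has rank ≥ 2 and hence rank(T) ≥ 2 (CP rank is at least every unfolding rank, though it can be larger).
Upper bound: with S_k = T[:,:,k], the two rank-1 terms a₁b₁ᵀ, a₂b₂ᵀ are the rank-1 members of the pencil x·S₀ + y·S₁.
det(x·S₀ + y·S₁) is −4·x² − 4·xy = (-4)·(x + y)(x), vanishing at (x:y) = (1:-1) and (0:1).
M₁ = S₀ − S₁ = [[-1, 2], [2, -4]] = −(1, -2)(1, -2)ᵀ and M₂ = S₁ = [[2, 0], [-2, 0]] = 2·(1, -1)(1, 0)ᵀ, so take a₁ = (1, -2), b₁ = (1, -2), a₂ = (1, -1), b₂ = (1, 0).
Each slice is an integer combination of E₁ = a₁b₁ᵀ and E₂ = a₂b₂ᵀ: S₀ = −E₁ + 2·E₂, S₁ = 2·E₂; reading off coefficients, c₁ = (-1, 0) and c₂ = (2, 2).
Hence T = (1, -2) ⊗ (1, -2) ⊗ (-1, 0) + (1, -1) ⊗ (1, 0) ⊗ (2, 2), so rank(T) ≤ 2.
These bounds meet, so rank(T) = 2.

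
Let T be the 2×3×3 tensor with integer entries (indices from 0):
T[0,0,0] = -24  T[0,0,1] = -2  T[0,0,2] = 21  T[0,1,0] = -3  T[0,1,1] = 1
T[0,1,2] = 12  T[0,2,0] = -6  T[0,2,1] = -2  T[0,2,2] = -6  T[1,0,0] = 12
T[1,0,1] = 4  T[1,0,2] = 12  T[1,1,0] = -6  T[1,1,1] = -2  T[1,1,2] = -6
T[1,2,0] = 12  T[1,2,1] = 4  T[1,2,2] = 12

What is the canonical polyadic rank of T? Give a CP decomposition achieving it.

Lower bound: the mode-2 unfolding of T (rows indexed by j, columns by (i,k) = (0,0), (0,1), (0,2), (1,0), (1,1), (1,2)) is [[-24, -2, 21, 12, 4, 12], [-3, 1, 12, -6, -2, -6], [-6, -2, -6, 12, 4, 12]].
There the 2×2 minor on rows j ∈ {0, 1}, columns (i,k) ∈ {(0,0), (0,1)} is det [[-24, -2], [-3, 1]] = -30 ≠ 0, so this unfolding has rank ≥ 2; CP rank is at least every unfolding rank, so rank(T) ≥ 2. (Unfolding ranks only ever bound the CP rank from below — rank(T) can be strictly larger than all of them — so the matching upper bound has to come from an explicit 2-term decomposition.)
Upper bound — finding two terms. Write S_k = T[:,:,k] for the frontal slices: S₀ = [[-24, -3, -6], [12, -6, 12]], S₁ = [[-2, 1, -2], [4, -2, 4]], S₂ = [[21, 12, -6], [12, -6, 12]].
If T = a₁ ⊗ b₁ ⊗ c₁ + a₂ ⊗ b₂ ⊗ c₂ then each S_k = c₁[k]·a₁b₁ᵀ + c₂[k]·a₂b₂ᵀ. S₀ and S₁ are linearly independent, so a₁b₁ᵀ and a₂b₂ᵀ must span the same plane of matrices: they are the rank-1 matrices of the form x·S₀ + y·S₁.
The 2×2 minor of x·S₀ + y·S₁ on rows {0,1}, columns {0,1} is 180·x² + 60·xy = 60·(3·x + y)(x), vanishing at (x:y) = (1:-3) and (0:1).
M₁ = S₀ − 3·S₁ = [[-18, -6, 0], [0, 0, 0]] = (-6)·(1, 0)(3, 1, 0)ᵀ and M₂ = S₁ = [[-2, 1, -2], [4, -2, 4]] = −(1, -2)(2, -1, 2)ᵀ, so take a₁ = (1, 0), b₁ = (3, 1, 0), a₂ = (1, -2), b₂ = (2, -1, 2).
Each slice is an integer combination of E₁ = a₁b₁ᵀ and E₂ = a₂b₂ᵀ: S₀ = −6·E₁ − 3·E₂, S₁ = −E₂, S₂ = 9·E₁ − 3·E₂; reading off coefficients, c₁ = (-6, 0, 9) and c₂ = (-3, -1, -3).
Hence T = (1, 0) ⊗ (3, 1, 0) ⊗ (-6, 0, 9) + (1, -2) ⊗ (2, -1, 2) ⊗ (-3, -1, -3), so rank(T) ≤ 2.
These bounds meet, so rank(T) = 2.
Check entry T[1,1,1] = -2: (0)·(1)·(0) + (-2)·(-1)·(-1) = -2.

rank(T) = 2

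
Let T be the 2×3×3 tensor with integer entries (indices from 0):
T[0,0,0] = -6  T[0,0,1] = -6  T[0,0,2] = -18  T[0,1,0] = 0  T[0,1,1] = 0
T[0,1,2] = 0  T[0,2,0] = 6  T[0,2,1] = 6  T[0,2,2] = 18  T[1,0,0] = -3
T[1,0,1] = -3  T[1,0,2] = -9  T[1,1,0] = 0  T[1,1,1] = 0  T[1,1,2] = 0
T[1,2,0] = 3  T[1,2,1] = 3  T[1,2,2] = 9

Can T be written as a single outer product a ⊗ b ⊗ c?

If T = a ⊗ b ⊗ c then every fibre of T is a multiple of the corresponding factor, so read the factors off the fibres through the nonzero entry T[0,0,0] = -6.
The mode-1 fibre T[:,0,0] = [-6, -3] gives a = [2, 1] (primitive direction); the mode-2 fibre T[0,:,0] = [-6, 0, 6] gives b = [1, 0, -1]; then c[k] = T[0,0,k] / (a[0]·b[0]) = [-6, -6, -18] / 2 = [-3, -3, -9].
Expanding [2, 1] ⊗ [1, 0, -1] ⊗ [-3, -3, -9] reproduces all 18 entries of T, so T = [2, 1] ⊗ [1, 0, -1] ⊗ [-3, -3, -9] and rank(T) ≤ 1.
Equivalently every frontal slice T[:,:,k] is c[k] times the rank-1 matrix [2, 1] ⊗ [1, 0, -1]. So T has rank 1 (it is nonzero).

Yes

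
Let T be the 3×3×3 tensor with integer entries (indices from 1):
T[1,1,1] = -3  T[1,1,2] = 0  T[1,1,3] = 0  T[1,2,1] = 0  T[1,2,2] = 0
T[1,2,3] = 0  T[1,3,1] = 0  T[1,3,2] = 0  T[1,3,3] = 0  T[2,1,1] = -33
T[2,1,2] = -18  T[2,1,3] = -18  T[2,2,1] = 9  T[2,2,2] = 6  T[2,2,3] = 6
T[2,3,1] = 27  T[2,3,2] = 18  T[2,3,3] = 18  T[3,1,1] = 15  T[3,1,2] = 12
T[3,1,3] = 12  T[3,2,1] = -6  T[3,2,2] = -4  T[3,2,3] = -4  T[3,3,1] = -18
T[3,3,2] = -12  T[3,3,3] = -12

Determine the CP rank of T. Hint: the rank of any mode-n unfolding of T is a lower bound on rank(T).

2

Lower bound: in the mode-1 unfolding of T (rows indexed by i, columns by (j,k)) the 2×2 minor on rows i ∈ {1, 2}, columns (j,k) ∈ {(1,1), (1,2)} is det [[-3, 0], [-33, -18]] = 54 ≠ 0, so that unfolding has rank ≥ 2 and hence rank(T) ≥ 2 (CP rank is at least every unfolding rank, though it can be larger).
Upper bound: with S_k = T[:,:,k], the two rank-1 terms a₁b₁ᵀ, a₂b₂ᵀ are the rank-1 members of the pencil x·S₁ + y·S₂.
The 2×2 minor of x·S₁ + y·S₂ on rows {1,2}, columns {1,2} is −27·x² − 18·xy = (-9)·(3·x + 2·y)(x), vanishing at (x:y) = (2:-3) and (0:1).
M₁ = 2·S₁ − 3·S₂ = [[-6, 0, 0], [-12, 0, 0], [-6, 0, 0]] = (-6)·[1, 2, 1][1, 0, 0]ᵀ and M₂ = S₂ = [[0, 0, 0], [-18, 6, 18], [12, -4, -12]] = (-2)·[0, 3, -2][3, -1, -3]ᵀ, so take a₁ = [1, 2, 1], b₁ = [1, 0, 0], a₂ = [0, 3, -2], b₂ = [3, -1, -3].
Each slice is an integer combination of E₁ = a₁b₁ᵀ and E₂ = a₂b₂ᵀ: S₁ = −3·E₁ − 3·E₂, S₂ = −2·E₂, S₃ = −2·E₂; reading off coefficients, c₁ = [-3, 0, 0] and c₂ = [-3, -2, -2].
Hence T = [1, 2, 1] ⊗ [1, 0, 0] ⊗ [-3, 0, 0] + [0, 3, -2] ⊗ [3, -1, -3] ⊗ [-3, -2, -2], so rank(T) ≤ 2.
These bounds meet, so rank(T) = 2.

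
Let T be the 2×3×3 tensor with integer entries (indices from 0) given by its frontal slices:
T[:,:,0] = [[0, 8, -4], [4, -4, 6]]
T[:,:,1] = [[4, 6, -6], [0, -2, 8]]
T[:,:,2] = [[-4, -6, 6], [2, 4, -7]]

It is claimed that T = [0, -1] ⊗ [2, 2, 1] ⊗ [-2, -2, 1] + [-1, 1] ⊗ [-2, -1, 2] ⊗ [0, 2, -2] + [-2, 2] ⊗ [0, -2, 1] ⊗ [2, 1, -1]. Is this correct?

Yes

Reconstruct entrywise from the claimed factors. For example, T[0,1,1] = 6 and Σₗ aₗ[0]bₗ[1]cₗ[1] = (0)·(2)·(-2) + (-1)·(-1)·(2) + (-2)·(-2)·(1) = 6; checking all 18 entries, every one matches. The claim holds.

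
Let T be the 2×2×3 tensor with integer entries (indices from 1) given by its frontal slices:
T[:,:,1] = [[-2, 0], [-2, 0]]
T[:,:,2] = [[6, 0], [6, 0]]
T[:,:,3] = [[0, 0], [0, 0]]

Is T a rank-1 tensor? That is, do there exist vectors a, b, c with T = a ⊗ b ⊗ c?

The mode-1 fibre T[:,1,1] = [-2, -2] gives a = (1, 1) (primitive direction); the mode-2 fibre T[1,:,1] = [-2, 0] gives b = (1, 0); then c[k] = T[1,1,k] / (a[1]·b[1]) = [-2, 6, 0] / 1 = (-2, 6, 0).
Expanding (1, 1) ⊗ (1, 0) ⊗ (-2, 6, 0) reproduces all 12 entries of T, so T = (1, 1) ⊗ (1, 0) ⊗ (-2, 6, 0) and rank(T) ≤ 1.
Equivalently every frontal slice T[:,:,k] is c[k] times the rank-1 matrix (1, 1) ⊗ (1, 0). So T has rank 1 (it is nonzero).

Yes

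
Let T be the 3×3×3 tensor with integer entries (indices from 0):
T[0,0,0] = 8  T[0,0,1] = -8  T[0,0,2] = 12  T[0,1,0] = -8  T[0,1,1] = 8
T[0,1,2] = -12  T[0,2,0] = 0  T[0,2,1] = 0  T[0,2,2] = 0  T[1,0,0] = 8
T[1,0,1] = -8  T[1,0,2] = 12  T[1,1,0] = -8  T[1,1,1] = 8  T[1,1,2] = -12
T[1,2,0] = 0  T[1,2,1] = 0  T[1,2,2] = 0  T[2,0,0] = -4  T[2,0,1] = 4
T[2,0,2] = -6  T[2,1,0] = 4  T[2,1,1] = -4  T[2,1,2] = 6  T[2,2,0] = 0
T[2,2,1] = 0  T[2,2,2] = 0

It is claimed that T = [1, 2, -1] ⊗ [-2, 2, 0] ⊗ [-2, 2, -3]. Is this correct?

Reconstruct entry (0,0,0) from the claimed factors: Σₗ aₗ[0]bₗ[0]cₗ[0] = (1)·(-2)·(-2) = 4, but T[0,0,0] = 8. The claim is false.

No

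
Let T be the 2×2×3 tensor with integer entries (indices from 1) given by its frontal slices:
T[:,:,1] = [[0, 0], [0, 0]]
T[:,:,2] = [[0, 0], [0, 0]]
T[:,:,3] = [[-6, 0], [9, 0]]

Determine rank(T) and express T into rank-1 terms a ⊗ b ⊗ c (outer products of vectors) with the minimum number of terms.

rank(T) = 1

Lower bound: T ≠ 0 (e.g. T[1,1,3] = -6), so rank(T) ≥ 1.
Upper bound: if T = a ⊗ b ⊗ c then every fibre of T is a multiple of the corresponding factor, so read the factors off the fibres through the nonzero entry T[1,1,3] = -6.
The mode-1 fibre T[:,1,3] = [-6, 9] gives a = [2, -3] (primitive direction); the mode-2 fibre T[1,:,3] = [-6, 0] gives b = [1, 0]; then c[k] = T[1,1,k] / (a[1]·b[1]) = [0, 0, -6] / 2 = [0, 0, -3].
Expanding [2, -3] ⊗ [1, 0] ⊗ [0, 0, -3] reproduces all 12 entries of T, so T = [2, -3] ⊗ [1, 0] ⊗ [0, 0, -3] and rank(T) ≤ 1.
These bounds meet, so rank(T) = 1.
Check entry T[2,1,3] = 9: (-3)·(1)·(-3) = 9.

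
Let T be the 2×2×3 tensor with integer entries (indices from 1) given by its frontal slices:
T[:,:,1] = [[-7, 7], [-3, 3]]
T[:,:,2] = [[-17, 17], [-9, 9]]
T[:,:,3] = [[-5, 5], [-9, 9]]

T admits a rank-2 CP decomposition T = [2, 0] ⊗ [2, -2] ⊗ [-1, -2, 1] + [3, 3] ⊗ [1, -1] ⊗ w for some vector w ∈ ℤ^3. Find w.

Subtract the known terms from T to get the rank-1 residual R = [3, 3] ⊗ [1, -1] ⊗ w, so R[i,j,k] = a[i]·b[j]·w[k]. Pick indices with nonzero a[1]·b[1] = (3)·(1) = 3. Only the fibre through (1,1,·) is needed: R[1,1,:] = T[1,1,:] − Σₗ aₗ[1]bₗ[1]cₗ = [-7, -17, -5] − (2)·(2)·[-1, -2, 1] = [-3, -9, -9]. Then w[k] = R[1,1,k] / 3 for each k, giving w = [-3, -9, -9] / 3 = [-1, -3, -3].

w = [-1, -3, -3]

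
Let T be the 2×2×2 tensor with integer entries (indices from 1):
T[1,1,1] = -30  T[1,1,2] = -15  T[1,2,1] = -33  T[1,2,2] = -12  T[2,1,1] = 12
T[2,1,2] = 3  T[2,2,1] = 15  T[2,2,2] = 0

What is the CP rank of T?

2

Lower bound: in the mode-3 unfolding of T (rows indexed by k, columns by (i,j)) the 2×2 minor on rows k ∈ {1, 2}, columns (i,j) ∈ {(1,1), (1,2)} is det [[-30, -33], [-15, -12]] = -135 ≠ 0, so that unfolding has rank ≥ 2 and hence rank(T) ≥ 2 (CP rank is at least every unfolding rank, though it can be larger).
Upper bound: with S_k = T[:,:,k], the two rank-1 terms a₁b₁ᵀ, a₂b₂ᵀ are the rank-1 members of the pencil x·S₁ + y·S₂.
det(x·S₁ + y·S₂) is −54·x² + 18·xy + 36·y² = (-18)·(3·x + 2·y)(x − y), vanishing at (x:y) = (2:-3) and (1:1).
M₁ = 2·S₁ − 3·S₂ = [[-15, -30], [15, 30]] = (-15)·[1, -1][1, 2]ᵀ and M₂ = S₁ + S₂ = [[-45, -45], [15, 15]] = (-15)·[3, -1][1, 1]ᵀ, so take a₁ = [1, -1], b₁ = [1, 2], a₂ = [3, -1], b₂ = [1, 1].
Each slice is an integer combination of E₁ = a₁b₁ᵀ and E₂ = a₂b₂ᵀ: S₁ = −3·E₁ − 9·E₂, S₂ = 3·E₁ − 6·E₂; reading off coefficients, c₁ = [-3, 3] and c₂ = [-9, -6].
Hence T = [1, -1] ⊗ [1, 2] ⊗ [-3, 3] + [3, -1] ⊗ [1, 1] ⊗ [-9, -6], so rank(T) ≤ 2.
These bounds meet, so rank(T) = 2.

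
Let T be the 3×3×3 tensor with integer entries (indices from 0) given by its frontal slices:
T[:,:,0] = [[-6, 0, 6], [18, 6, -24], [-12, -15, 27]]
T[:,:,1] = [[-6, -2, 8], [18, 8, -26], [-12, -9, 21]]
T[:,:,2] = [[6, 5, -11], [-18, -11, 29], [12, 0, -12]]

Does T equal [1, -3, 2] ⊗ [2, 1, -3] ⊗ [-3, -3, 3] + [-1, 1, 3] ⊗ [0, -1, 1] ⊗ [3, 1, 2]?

Yes

Reconstruct entrywise from the claimed factors. For example, T[0,0,0] = -6 and Σₗ aₗ[0]bₗ[0]cₗ[0] = (1)·(2)·(-3) + (-1)·(0)·(3) = -6; checking all 27 entries, every one matches. The claim holds.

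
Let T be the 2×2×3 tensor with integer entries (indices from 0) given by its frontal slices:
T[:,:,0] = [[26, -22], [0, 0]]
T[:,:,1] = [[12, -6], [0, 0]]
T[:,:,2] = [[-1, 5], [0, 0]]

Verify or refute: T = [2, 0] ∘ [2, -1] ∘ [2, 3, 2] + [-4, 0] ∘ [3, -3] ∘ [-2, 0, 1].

No

Reconstruct entry (0,0,0) from the claimed factors: Σₗ aₗ[0]bₗ[0]cₗ[0] = (2)·(2)·(2) + (-4)·(3)·(-2) = 32, but T[0,0,0] = 26. The claim is false.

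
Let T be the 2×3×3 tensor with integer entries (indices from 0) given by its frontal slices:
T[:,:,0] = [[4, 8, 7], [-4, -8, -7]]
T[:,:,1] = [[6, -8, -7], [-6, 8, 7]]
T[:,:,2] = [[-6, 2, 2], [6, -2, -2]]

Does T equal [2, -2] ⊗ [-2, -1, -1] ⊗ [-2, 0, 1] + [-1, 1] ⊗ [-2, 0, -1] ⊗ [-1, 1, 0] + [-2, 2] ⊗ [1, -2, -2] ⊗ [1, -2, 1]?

Yes

Reconstruct entrywise from the claimed factors. For example, T[1,2,0] = -7 and Σₗ aₗ[1]bₗ[2]cₗ[0] = (-2)·(-1)·(-2) + (1)·(-1)·(-1) + (2)·(-2)·(1) = -7; checking all 18 entries, every one matches. The claim holds.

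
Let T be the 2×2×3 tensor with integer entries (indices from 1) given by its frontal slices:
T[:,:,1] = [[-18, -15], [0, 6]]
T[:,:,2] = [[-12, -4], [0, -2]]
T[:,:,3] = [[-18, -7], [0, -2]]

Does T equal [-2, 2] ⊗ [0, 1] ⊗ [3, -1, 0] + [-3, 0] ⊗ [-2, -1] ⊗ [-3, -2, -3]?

Reconstruct entry (1,2,3) from the claimed factors: Σₗ aₗ[1]bₗ[2]cₗ[3] = (-2)·(1)·(0) + (-3)·(-1)·(-3) = -9, but T[1,2,3] = -7. The claim is false.

No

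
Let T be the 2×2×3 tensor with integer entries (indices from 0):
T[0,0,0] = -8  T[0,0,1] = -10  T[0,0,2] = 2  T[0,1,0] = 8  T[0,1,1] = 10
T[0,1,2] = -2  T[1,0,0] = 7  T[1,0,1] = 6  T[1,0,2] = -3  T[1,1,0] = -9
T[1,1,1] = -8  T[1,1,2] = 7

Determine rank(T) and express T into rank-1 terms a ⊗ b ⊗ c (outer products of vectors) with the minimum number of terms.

rank(T) = 3

Lower bound: in the mode-3 unfolding of T (rows indexed by k, columns by (i,j)) the 3×3 minor on rows k ∈ {0, 1, 2}, columns (i,j) ∈ {(0,0), (1,0), (1,1)} is det [[-8, 7, -9], [-10, 6, -8], [2, -3, 7]] = 72 ≠ 0, so that unfolding has rank ≥ 3 and hence rank(T) ≥ 3 (CP rank is at least every unfolding rank, though it can be larger).
Upper bound: T is a sum of 3 rank-1 terms, T = [0, 1] ⊗ [1, 1] ⊗ [-1, -1, 2] + [1, -1] ⊗ [1, -1] ⊗ [-8, -8, 4] + [2, 1] ⊗ [1, -1] ⊗ [0, -1, -1] (written with every a and b primitive with positive leading entry and the scale carried by c; CP decompositions are not unique, and this one is verified by expanding entrywise), so rank(T) ≤ 3.
These bounds meet, so rank(T) = 3.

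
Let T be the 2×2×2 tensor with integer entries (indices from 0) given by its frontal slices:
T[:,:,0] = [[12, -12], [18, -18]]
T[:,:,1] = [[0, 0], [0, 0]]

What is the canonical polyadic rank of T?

Lower bound: T ≠ 0 (e.g. T[0,0,0] = 12), so rank(T) ≥ 1.
Upper bound: the mode-1 fibre T[:,0,0] = [12, 18] gives a = [2, 3] (primitive direction); the mode-2 fibre T[0,:,0] = [12, -12] gives b = [1, -1]; then c[k] = T[0,0,k] / (a[0]·b[0]) = [12, 0] / 2 = [6, 0].
Expanding [2, 3] ⊗ [1, -1] ⊗ [6, 0] reproduces all 8 entries of T, so T = [2, 3] ⊗ [1, -1] ⊗ [6, 0] and rank(T) ≤ 1.
These bounds meet, so rank(T) = 1.

1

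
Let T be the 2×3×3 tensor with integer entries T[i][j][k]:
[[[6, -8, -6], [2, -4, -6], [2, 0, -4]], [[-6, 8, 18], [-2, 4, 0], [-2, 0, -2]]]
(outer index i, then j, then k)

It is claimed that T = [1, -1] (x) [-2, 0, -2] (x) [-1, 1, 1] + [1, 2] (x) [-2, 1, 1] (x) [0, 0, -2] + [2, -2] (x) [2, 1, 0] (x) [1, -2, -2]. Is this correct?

Reconstruct entry (0,0,1) from the claimed factors: Σₗ aₗ[0]bₗ[0]cₗ[1] = (1)·(-2)·(1) + (1)·(-2)·(0) + (2)·(2)·(-2) = -10, but T[0,0,1] = -8. The claim is false.

No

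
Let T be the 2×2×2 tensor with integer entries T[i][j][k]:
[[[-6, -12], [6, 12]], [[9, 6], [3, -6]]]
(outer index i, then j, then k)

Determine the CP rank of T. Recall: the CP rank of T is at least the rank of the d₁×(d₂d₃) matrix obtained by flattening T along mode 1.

2

Lower bound: the mode-2 unfolding of T (rows indexed by j, columns by (i,k) = (0,0), (0,1), (1,0), (1,1)) is [[-6, -12, 9, 6], [6, 12, 3, -6]].
There the 2×2 minor on rows j ∈ {0, 1}, columns (i,k) ∈ {(0,0), (1,0)} is det [[-6, 9], [6, 3]] = -72 ≠ 0, so this unfolding has rank ≥ 2; CP rank is at least every unfolding rank, so rank(T) ≥ 2. (Flattening ranks never certify an upper bound on CP rank; for that we must actually write T with 2 rank-1 terms.)
Upper bound — finding two terms. Write S_k = T[:,:,k] for the frontal slices: S₀ = [[-6, 6], [9, 3]], S₁ = [[-12, 12], [6, -6]].
If T = a₁ ⊗ b₁ ⊗ c₁ + a₂ ⊗ b₂ ⊗ c₂ then each S_k = c₁[k]·a₁b₁ᵀ + c₂[k]·a₂b₂ᵀ. S₀ and S₁ are linearly independent, so a₁b₁ᵀ and a₂b₂ᵀ must span the same plane of matrices: they are the rank-1 matrices of the form x·S₀ + y·S₁.
det(x·S₀ + y·S₁) is −72·x² − 144·xy = (-72)·(x + 2·y)(x), vanishing at (x:y) = (2:-1) and (0:1).
M₁ = 2·S₀ − S₁ = [[0, 0], [12, 12]] = 12·[0, 1][1, 1]ᵀ and M₂ = S₁ = [[-12, 12], [6, -6]] = (-6)·[2, -1][1, -1]ᵀ, so take a₁ = [0, 1], b₁ = [1, 1], a₂ = [2, -1], b₂ = [1, -1].
Each slice is an integer combination of E₁ = a₁b₁ᵀ and E₂ = a₂b₂ᵀ: S₀ = 6·E₁ − 3·E₂, S₁ = −6·E₂; reading off coefficients, c₁ = [6, 0] and c₂ = [-3, -6].
Hence T = [0, 1] ⊗ [1, 1] ⊗ [6, 0] + [2, -1] ⊗ [1, -1] ⊗ [-3, -6], so rank(T) ≤ 2.
These bounds meet, so rank(T) = 2.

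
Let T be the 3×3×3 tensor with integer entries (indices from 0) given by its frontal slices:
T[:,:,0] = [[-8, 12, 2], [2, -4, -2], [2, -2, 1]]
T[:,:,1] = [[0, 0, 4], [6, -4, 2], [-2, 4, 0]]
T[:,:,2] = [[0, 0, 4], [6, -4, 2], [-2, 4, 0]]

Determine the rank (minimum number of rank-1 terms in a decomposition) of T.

Lower bound: the mode-1 unfolding of T (rows indexed by i, columns by (j,k) = (0,0), (0,1), (0,2), (1,0), (1,1), (1,2), (2,0), (2,1), (2,2)) is [[-8, 0, 0, 12, 0, 0, 2, 4, 4], [2, 6, 6, -4, -4, -4, -2, 2, 2], [2, -2, -2, -2, 4, 4, 1, 0, 0]].
There the 3×3 minor on rows i ∈ {0, 1, 2}, columns (j,k) ∈ {(0,0), (0,1), (1,0)} is det [[-8, 0, 12], [2, 6, -4], [2, -2, -2]] = -32 ≠ 0, so this unfolding has rank ≥ 3; CP rank is at least every unfolding rank, so rank(T) ≥ 3. (Unfolding ranks only ever bound the CP rank from below — rank(T) can be strictly larger than all of them — so the matching upper bound has to come from an explicit 3-term decomposition.)
Upper bound: T is a sum of 3 rank-1 terms, T = [2, -2, -1] ⊗ [1, 0, 1] ⊗ [0, -2, -2] + [2, -1, 0] ⊗ [1, -2, -1] ⊗ [-2, -2, -2] + [2, 0, -1] ⊗ [2, -2, 1] ⊗ [-1, 2, 2] (written with every a and b primitive with positive leading entry and the scale carried by c; CP decompositions are not unique, and this one is verified by expanding entrywise), so rank(T) ≤ 3.
These bounds meet, so rank(T) = 3.

3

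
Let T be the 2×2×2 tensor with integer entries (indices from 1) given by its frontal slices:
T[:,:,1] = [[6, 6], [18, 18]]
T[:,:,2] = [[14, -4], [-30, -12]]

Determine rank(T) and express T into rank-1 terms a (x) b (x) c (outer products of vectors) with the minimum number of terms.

Lower bound: the mode-2 unfolding of T (rows indexed by j, columns by (i,k) = (1,1), (1,2), (2,1), (2,2)) is [[6, 14, 18, -30], [6, -4, 18, -12]].
There the 2×2 minor on rows j ∈ {1, 2}, columns (i,k) ∈ {(1,1), (1,2)} is det [[6, 14], [6, -4]] = -108 ≠ 0, so this unfolding has rank ≥ 2; CP rank is at least every unfolding rank, so rank(T) ≥ 2. (Flattening ranks never certify an upper bound on CP rank; for that we must actually write T with 2 rank-1 terms.)
Upper bound — finding two terms. Write S_k = T[:,:,k] for the frontal slices: S₁ = [[6, 6], [18, 18]], S₂ = [[14, -4], [-30, -12]].
If T = a₁ (x) b₁ (x) c₁ + a₂ (x) b₂ (x) c₂ then each S_k = c₁[k]·a₁b₁ᵀ + c₂[k]·a₂b₂ᵀ. S₁ and S₂ are linearly independent, so a₁b₁ᵀ and a₂b₂ᵀ must span the same plane of matrices: they are the rank-1 matrices of the form x·S₁ + y·S₂.
det(x·S₁ + y·S₂) is 432·xy − 288·y² = 144·(3·x − 2·y)(y), vanishing at (x:y) = (2:3) and (1:0).
M₁ = 2·S₁ + 3·S₂ = [[54, 0], [-54, 0]] = 54·[1, -1][1, 0]ᵀ and M₂ = S₁ = [[6, 6], [18, 18]] = 6·[1, 3][1, 1]ᵀ, so take a₁ = [1, -1], b₁ = [1, 0], a₂ = [1, 3], b₂ = [1, 1].
Each slice is an integer combination of E₁ = a₁b₁ᵀ and E₂ = a₂b₂ᵀ: S₁ = 6·E₂, S₂ = 18·E₁ − 4·E₂; reading off coefficients, c₁ = [0, 18] and c₂ = [6, -4].
Hence T = [1, -1] (x) [1, 0] (x) [0, 18] + [1, 3] (x) [1, 1] (x) [6, -4], so rank(T) ≤ 2.
These bounds meet, so rank(T) = 2.

rank(T) = 2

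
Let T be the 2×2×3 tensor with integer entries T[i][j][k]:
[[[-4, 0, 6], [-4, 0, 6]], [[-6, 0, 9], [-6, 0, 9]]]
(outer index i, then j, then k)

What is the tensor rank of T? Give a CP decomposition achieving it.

Lower bound: T ≠ 0 (e.g. T[0,0,0] = -4), so rank(T) ≥ 1.
Upper bound: if T = a ⊗ b ⊗ c then every fibre of T is a multiple of the corresponding factor, so read the factors off the fibres through the nonzero entry T[0,0,0] = -4.
The mode-1 fibre T[:,0,0] = [-4, -6] gives a = [2, 3] (primitive direction); the mode-2 fibre T[0,:,0] = [-4, -4] gives b = [1, 1]; then c[k] = T[0,0,k] / (a[0]·b[0]) = [-4, 0, 6] / 2 = [-2, 0, 3].
Expanding [2, 3] ⊗ [1, 1] ⊗ [-2, 0, 3] reproduces all 12 entries of T, so T = [2, 3] ⊗ [1, 1] ⊗ [-2, 0, 3] and rank(T) ≤ 1.
These bounds meet, so rank(T) = 1.

rank(T) = 1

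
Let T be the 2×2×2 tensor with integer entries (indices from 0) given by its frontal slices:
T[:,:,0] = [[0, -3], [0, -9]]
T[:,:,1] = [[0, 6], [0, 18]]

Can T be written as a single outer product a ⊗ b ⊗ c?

Yes

The mode-1 fibre T[:,1,0] = [-3, -9] gives a = (1, 3) (primitive direction); the mode-2 fibre T[0,:,0] = [0, -3] gives b = (0, 1); then c[k] = T[0,1,k] / (a[0]·b[1]) = [-3, 6] / 1 = (-3, 6).
Expanding (1, 3) ⊗ (0, 1) ⊗ (-3, 6) reproduces all 8 entries of T, so T = (1, 3) ⊗ (0, 1) ⊗ (-3, 6) and rank(T) ≤ 1.
Equivalently every frontal slice T[:,:,k] is c[k] times the rank-1 matrix (1, 3) ⊗ (0, 1). So T has rank 1 (it is nonzero).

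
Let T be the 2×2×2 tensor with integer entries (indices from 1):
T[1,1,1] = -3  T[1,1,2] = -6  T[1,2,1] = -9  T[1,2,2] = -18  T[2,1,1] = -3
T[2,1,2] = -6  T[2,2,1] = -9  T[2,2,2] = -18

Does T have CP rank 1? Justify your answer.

If T = a ⊗ b ⊗ c then every fibre of T is a multiple of the corresponding factor, so read the factors off the fibres through the nonzero entry T[1,1,1] = -3.
The mode-1 fibre T[:,1,1] = [-3, -3] gives a = [1, 1] (primitive direction); the mode-2 fibre T[1,:,1] = [-3, -9] gives b = [1, 3]; then c[k] = T[1,1,k] / (a[1]·b[1]) = [-3, -6] / 1 = [-3, -6].
Expanding [1, 1] ⊗ [1, 3] ⊗ [-3, -6] reproduces all 8 entries of T, so T = [1, 1] ⊗ [1, 3] ⊗ [-3, -6] and rank(T) ≤ 1.
Equivalently every frontal slice T[:,:,k] is c[k] times the rank-1 matrix [1, 1] ⊗ [1, 3]. So T has rank 1 (it is nonzero).

Yes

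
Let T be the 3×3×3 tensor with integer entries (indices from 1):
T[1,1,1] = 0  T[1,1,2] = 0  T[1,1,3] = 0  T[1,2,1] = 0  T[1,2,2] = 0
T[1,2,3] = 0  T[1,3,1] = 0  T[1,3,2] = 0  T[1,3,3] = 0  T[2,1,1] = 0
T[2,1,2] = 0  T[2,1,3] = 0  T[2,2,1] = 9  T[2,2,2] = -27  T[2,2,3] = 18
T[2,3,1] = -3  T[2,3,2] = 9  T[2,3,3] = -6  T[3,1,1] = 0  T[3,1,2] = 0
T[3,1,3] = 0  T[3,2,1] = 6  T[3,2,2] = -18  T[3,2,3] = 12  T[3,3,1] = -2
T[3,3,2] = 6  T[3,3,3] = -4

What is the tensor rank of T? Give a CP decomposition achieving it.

Lower bound: T ≠ 0 (e.g. T[2,2,1] = 9), so rank(T) ≥ 1.
Upper bound: if T = a ⊗ b ⊗ c then every fibre of T is a multiple of the corresponding factor, so read the factors off the fibres through the nonzero entry T[2,2,1] = 9.
The mode-1 fibre T[:,2,1] = [0, 9, 6] gives a = [0, 3, 2] (primitive direction); the mode-2 fibre T[2,:,1] = [0, 9, -3] gives b = [0, 3, -1]; then c[k] = T[2,2,k] / (a[2]·b[2]) = [9, -27, 18] / 9 = [1, -3, 2].
Expanding [0, 3, 2] ⊗ [0, 3, -1] ⊗ [1, -3, 2] reproduces all 27 entries of T, so T = [0, 3, 2] ⊗ [0, 3, -1] ⊗ [1, -3, 2] and rank(T) ≤ 1.
These bounds meet, so rank(T) = 1.
Check entry T[2,3,1] = -3: (3)·(-1)·(1) = -3.

rank(T) = 1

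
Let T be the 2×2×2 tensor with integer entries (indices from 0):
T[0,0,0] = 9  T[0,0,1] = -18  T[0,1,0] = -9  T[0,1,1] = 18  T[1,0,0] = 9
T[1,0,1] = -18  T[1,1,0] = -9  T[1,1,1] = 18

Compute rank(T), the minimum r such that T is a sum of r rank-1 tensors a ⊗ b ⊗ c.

1

Lower bound: T ≠ 0 (e.g. T[0,0,0] = 9), so rank(T) ≥ 1.
Upper bound: the mode-1 fibre T[:,0,0] = [9, 9] gives a = (1, 1) (primitive direction); the mode-2 fibre T[0,:,0] = [9, -9] gives b = (1, -1); then c[k] = T[0,0,k] / (a[0]·b[0]) = [9, -18] / 1 = (9, -18).
Expanding (1, 1) ⊗ (1, -1) ⊗ (9, -18) reproduces all 8 entries of T, so T = (1, 1) ⊗ (1, -1) ⊗ (9, -18) and rank(T) ≤ 1.
These bounds meet, so rank(T) = 1.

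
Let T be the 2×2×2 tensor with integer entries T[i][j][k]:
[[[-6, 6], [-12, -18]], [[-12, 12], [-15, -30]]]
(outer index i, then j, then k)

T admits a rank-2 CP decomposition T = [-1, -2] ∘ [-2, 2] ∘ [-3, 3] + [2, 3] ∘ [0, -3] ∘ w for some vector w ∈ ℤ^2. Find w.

Subtract the known terms from T to get the rank-1 residual R = [2, 3] ∘ [0, -3] ∘ w, so R[i,j,k] = a[i]·b[j]·w[k]. Pick indices with nonzero a[0]·b[1] = (2)·(-3) = -6. Only the fibre through (0,1,·) is needed: R[0,1,:] = T[0,1,:] − Σₗ aₗ[0]bₗ[1]cₗ = [-12, -18] − (-1)·(2)·[-3, 3] = [-18, -12]. Then w[k] = R[0,1,k] / -6 for each k, giving w = [-18, -12] / -6 = [3, 2].

w = [3, 2]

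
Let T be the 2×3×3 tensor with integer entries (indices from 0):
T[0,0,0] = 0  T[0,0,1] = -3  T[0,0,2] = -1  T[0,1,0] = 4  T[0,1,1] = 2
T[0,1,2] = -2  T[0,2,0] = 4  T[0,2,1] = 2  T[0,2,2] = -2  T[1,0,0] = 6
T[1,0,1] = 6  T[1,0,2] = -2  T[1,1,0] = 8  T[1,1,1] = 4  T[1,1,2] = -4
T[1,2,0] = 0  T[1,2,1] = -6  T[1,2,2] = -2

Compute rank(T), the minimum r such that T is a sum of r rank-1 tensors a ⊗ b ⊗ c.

Lower bound: in the mode-2 unfolding of T (rows indexed by j, columns by (i,k)) the 3×3 minor on rows j ∈ {0, 1, 2}, columns (i,k) ∈ {(0,0), (0,1), (1,0)} is det [[0, -3, 6], [4, 2, 8], [4, 2, 0]] = -96 ≠ 0, so that unfolding has rank ≥ 3 and hence rank(T) ≥ 3 (CP rank is at least every unfolding rank, though it can be larger).
Upper bound: T is a sum of 3 rank-1 terms, T = [1, -1] ⊗ [1, 0, -1] ⊗ [-2, -4, 0] + [1, 1] ⊗ [0, 0, 1] ⊗ [2, -2, -2] + [1, 2] ⊗ [1, 2, 0] ⊗ [2, 1, -1] (written with every a and b primitive with positive leading entry and the scale carried by c; CP decompositions are not unique, and this one is verified by expanding entrywise), so rank(T) ≤ 3.
These bounds meet, so rank(T) = 3.

3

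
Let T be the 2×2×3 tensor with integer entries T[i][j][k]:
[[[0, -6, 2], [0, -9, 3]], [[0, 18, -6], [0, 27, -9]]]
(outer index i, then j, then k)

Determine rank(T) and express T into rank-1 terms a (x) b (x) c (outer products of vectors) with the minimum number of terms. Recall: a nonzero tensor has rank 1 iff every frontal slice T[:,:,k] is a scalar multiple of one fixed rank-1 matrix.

rank(T) = 1

Lower bound: T ≠ 0 (e.g. T[0,0,1] = -6), so rank(T) ≥ 1.
Upper bound: the mode-1 fibre T[:,0,1] = [-6, 18] gives a = [1, -3] (primitive direction); the mode-2 fibre T[0,:,1] = [-6, -9] gives b = [2, 3]; then c[k] = T[0,0,k] / (a[0]·b[0]) = [0, -6, 2] / 2 = [0, -3, 1].
Expanding [1, -3] (x) [2, 3] (x) [0, -3, 1] reproduces all 12 entries of T, so T = [1, -3] (x) [2, 3] (x) [0, -3, 1] and rank(T) ≤ 1.
These bounds meet, so rank(T) = 1.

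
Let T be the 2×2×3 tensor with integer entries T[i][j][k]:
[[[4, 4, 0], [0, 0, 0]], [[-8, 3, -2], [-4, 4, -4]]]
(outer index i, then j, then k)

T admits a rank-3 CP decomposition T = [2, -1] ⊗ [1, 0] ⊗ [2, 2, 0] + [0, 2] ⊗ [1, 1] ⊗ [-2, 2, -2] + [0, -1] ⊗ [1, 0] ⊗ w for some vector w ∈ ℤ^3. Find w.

w = [2, -1, -2]

Subtract the known terms from T to get the rank-1 residual R = [0, -1] ⊗ [1, 0] ⊗ w, so R[i,j,k] = a[i]·b[j]·w[k]. Pick indices with nonzero a[1]·b[0] = (-1)·(1) = -1. Only the fibre through (1,0,·) is needed: R[1,0,:] = T[1,0,:] − Σₗ aₗ[1]bₗ[0]cₗ = [-8, 3, -2] − (-1)·(1)·[2, 2, 0] − (2)·(1)·[-2, 2, -2] = [-2, 1, 2]. Then w[k] = R[1,0,k] / -1 for each k, giving w = [-2, 1, 2] / -1 = [2, -1, -2].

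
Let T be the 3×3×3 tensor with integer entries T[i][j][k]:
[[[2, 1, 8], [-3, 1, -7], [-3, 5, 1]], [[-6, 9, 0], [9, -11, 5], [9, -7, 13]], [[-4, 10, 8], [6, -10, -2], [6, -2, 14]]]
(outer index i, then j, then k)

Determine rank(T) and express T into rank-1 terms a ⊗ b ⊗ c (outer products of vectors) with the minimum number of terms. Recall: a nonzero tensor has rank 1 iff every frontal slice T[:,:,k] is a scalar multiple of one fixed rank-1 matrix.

Lower bound: the mode-3 unfolding of T (rows indexed by k, columns by (i,j) = (0,0), (0,1), (0,2), (1,0), (1,1), (1,2), (2,0), (2,1), (2,2)) is [[2, -3, -3, -6, 9, 9, -4, 6, 6], [1, 1, 5, 9, -11, -7, 10, -10, -2], [8, -7, 1, 0, 5, 13, 8, -2, 14]].
There the 2×2 minor on rows k ∈ {0, 1}, columns (i,j) ∈ {(0,0), (0,1)} is det [[2, -3], [1, 1]] = 5 ≠ 0, so this unfolding has rank ≥ 2; CP rank is at least every unfolding rank, so rank(T) ≥ 2. (Unfolding ranks only ever bound the CP rank from below — rank(T) can be strictly larger than all of them — so the matching upper bound has to come from an explicit 2-term decomposition.)
Upper bound — finding two terms. Write S_k = T[:,:,k] for the frontal slices: S₀ = [[2, -3, -3], [-6, 9, 9], [-4, 6, 6]], S₁ = [[1, 1, 5], [9, -11, -7], [10, -10, -2]], S₂ = [[8, -7, 1], [0, 5, 13], [8, -2, 14]].
If T = a₁ ⊗ b₁ ⊗ c₁ + a₂ ⊗ b₂ ⊗ c₂ then each S_k = c₁[k]·a₁b₁ᵀ + c₂[k]·a₂b₂ᵀ. S₀ and S₁ are linearly independent, so a₁b₁ᵀ and a₂b₂ᵀ must span the same plane of matrices: they are the rank-1 matrices of the form x·S₀ + y·S₁.
The 2×2 minor of x·S₀ + y·S₁ on rows {0,1}, columns {0,1} is 20·xy − 20·y² = 20·(x − y)(y), vanishing at (x:y) = (1:1) and (1:0).
M₁ = S₀ + S₁ = [[3, -2, 2], [3, -2, 2], [6, -4, 4]] = [1, 1, 2][3, -2, 2]ᵀ and M₂ = S₀ = [[2, -3, -3], [-6, 9, 9], [-4, 6, 6]] = [1, -3, -2][2, -3, -3]ᵀ, so take a₁ = [1, 1, 2], b₁ = [3, -2, 2], a₂ = [1, -3, -2], b₂ = [2, -3, -3].
Each slice is an integer combination of E₁ = a₁b₁ᵀ and E₂ = a₂b₂ᵀ: S₀ = E₂, S₁ = E₁ − E₂, S₂ = 2·E₁ + E₂; reading off coefficients, c₁ = [0, 1, 2] and c₂ = [1, -1, 1].
Hence T = [1, 1, 2] ⊗ [3, -2, 2] ⊗ [0, 1, 2] + [1, -3, -2] ⊗ [2, -3, -3] ⊗ [1, -1, 1], so rank(T) ≤ 2.
These bounds meet, so rank(T) = 2.

rank(T) = 2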